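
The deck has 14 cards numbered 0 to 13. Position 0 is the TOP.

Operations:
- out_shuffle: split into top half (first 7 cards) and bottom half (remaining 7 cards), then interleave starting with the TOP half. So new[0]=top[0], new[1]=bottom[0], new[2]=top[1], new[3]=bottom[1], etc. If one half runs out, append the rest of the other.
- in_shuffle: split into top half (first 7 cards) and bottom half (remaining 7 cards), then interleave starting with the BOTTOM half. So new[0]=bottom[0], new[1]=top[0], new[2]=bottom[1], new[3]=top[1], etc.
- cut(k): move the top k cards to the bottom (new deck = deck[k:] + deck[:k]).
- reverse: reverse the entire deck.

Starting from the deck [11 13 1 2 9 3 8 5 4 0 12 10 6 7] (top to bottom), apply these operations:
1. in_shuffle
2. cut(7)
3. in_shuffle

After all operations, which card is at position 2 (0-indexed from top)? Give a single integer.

Answer: 11

Derivation:
After op 1 (in_shuffle): [5 11 4 13 0 1 12 2 10 9 6 3 7 8]
After op 2 (cut(7)): [2 10 9 6 3 7 8 5 11 4 13 0 1 12]
After op 3 (in_shuffle): [5 2 11 10 4 9 13 6 0 3 1 7 12 8]
Position 2: card 11.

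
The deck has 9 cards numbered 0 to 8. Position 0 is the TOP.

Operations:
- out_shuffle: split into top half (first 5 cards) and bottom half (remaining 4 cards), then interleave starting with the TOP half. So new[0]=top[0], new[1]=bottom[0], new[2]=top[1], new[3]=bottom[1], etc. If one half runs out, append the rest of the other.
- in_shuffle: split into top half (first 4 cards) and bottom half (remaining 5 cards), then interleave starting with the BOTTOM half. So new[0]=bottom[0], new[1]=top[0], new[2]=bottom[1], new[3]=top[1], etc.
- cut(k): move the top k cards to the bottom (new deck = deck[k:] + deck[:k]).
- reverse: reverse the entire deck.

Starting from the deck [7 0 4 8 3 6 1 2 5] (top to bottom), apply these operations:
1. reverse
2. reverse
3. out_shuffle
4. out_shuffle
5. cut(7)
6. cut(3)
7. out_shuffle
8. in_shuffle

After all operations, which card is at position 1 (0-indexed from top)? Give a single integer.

After op 1 (reverse): [5 2 1 6 3 8 4 0 7]
After op 2 (reverse): [7 0 4 8 3 6 1 2 5]
After op 3 (out_shuffle): [7 6 0 1 4 2 8 5 3]
After op 4 (out_shuffle): [7 2 6 8 0 5 1 3 4]
After op 5 (cut(7)): [3 4 7 2 6 8 0 5 1]
After op 6 (cut(3)): [2 6 8 0 5 1 3 4 7]
After op 7 (out_shuffle): [2 1 6 3 8 4 0 7 5]
After op 8 (in_shuffle): [8 2 4 1 0 6 7 3 5]
Position 1: card 2.

Answer: 2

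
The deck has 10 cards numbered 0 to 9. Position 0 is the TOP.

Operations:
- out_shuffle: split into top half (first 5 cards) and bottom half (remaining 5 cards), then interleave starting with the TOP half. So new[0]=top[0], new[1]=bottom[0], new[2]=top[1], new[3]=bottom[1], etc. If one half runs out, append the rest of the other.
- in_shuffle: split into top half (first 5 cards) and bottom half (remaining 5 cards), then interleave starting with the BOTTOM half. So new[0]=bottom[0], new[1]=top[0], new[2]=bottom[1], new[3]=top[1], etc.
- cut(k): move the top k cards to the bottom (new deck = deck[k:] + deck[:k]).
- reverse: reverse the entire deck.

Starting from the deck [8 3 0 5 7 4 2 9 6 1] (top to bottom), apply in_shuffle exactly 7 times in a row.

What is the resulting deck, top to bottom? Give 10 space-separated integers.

Answer: 9 7 3 1 2 5 8 6 4 0

Derivation:
After op 1 (in_shuffle): [4 8 2 3 9 0 6 5 1 7]
After op 2 (in_shuffle): [0 4 6 8 5 2 1 3 7 9]
After op 3 (in_shuffle): [2 0 1 4 3 6 7 8 9 5]
After op 4 (in_shuffle): [6 2 7 0 8 1 9 4 5 3]
After op 5 (in_shuffle): [1 6 9 2 4 7 5 0 3 8]
After op 6 (in_shuffle): [7 1 5 6 0 9 3 2 8 4]
After op 7 (in_shuffle): [9 7 3 1 2 5 8 6 4 0]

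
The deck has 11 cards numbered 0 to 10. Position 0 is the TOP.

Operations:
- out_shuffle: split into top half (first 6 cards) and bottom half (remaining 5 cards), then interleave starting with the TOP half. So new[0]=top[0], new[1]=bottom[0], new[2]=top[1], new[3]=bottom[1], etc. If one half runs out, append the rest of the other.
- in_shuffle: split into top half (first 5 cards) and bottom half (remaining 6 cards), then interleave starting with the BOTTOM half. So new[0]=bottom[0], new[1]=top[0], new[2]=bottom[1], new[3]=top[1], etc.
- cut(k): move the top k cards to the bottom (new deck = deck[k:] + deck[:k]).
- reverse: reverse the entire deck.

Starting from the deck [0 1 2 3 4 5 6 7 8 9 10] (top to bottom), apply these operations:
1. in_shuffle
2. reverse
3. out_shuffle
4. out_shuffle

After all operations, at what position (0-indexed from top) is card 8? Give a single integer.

Answer: 5

Derivation:
After op 1 (in_shuffle): [5 0 6 1 7 2 8 3 9 4 10]
After op 2 (reverse): [10 4 9 3 8 2 7 1 6 0 5]
After op 3 (out_shuffle): [10 7 4 1 9 6 3 0 8 5 2]
After op 4 (out_shuffle): [10 3 7 0 4 8 1 5 9 2 6]
Card 8 is at position 5.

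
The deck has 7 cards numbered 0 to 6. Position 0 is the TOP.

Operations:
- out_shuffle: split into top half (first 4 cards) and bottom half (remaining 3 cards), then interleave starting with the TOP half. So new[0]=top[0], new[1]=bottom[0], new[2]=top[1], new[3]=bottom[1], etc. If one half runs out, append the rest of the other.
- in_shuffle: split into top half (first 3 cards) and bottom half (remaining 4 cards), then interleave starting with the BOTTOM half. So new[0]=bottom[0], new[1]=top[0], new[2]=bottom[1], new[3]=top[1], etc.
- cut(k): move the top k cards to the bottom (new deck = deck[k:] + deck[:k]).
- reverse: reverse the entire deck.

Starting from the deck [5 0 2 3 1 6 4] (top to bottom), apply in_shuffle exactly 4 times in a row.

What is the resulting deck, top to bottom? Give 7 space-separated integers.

After op 1 (in_shuffle): [3 5 1 0 6 2 4]
After op 2 (in_shuffle): [0 3 6 5 2 1 4]
After op 3 (in_shuffle): [5 0 2 3 1 6 4]
After op 4 (in_shuffle): [3 5 1 0 6 2 4]

Answer: 3 5 1 0 6 2 4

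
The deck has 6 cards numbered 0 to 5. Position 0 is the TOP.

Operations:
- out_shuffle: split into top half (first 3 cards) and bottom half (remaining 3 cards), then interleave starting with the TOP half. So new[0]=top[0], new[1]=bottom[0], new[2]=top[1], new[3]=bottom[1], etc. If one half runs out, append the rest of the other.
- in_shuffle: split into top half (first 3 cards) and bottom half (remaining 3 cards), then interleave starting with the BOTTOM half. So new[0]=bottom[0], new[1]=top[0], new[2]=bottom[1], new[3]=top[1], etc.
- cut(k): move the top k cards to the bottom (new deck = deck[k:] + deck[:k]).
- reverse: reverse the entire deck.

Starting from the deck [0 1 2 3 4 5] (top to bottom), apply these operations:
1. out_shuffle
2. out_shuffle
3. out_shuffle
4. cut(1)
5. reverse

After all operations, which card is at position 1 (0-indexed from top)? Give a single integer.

Answer: 5

Derivation:
After op 1 (out_shuffle): [0 3 1 4 2 5]
After op 2 (out_shuffle): [0 4 3 2 1 5]
After op 3 (out_shuffle): [0 2 4 1 3 5]
After op 4 (cut(1)): [2 4 1 3 5 0]
After op 5 (reverse): [0 5 3 1 4 2]
Position 1: card 5.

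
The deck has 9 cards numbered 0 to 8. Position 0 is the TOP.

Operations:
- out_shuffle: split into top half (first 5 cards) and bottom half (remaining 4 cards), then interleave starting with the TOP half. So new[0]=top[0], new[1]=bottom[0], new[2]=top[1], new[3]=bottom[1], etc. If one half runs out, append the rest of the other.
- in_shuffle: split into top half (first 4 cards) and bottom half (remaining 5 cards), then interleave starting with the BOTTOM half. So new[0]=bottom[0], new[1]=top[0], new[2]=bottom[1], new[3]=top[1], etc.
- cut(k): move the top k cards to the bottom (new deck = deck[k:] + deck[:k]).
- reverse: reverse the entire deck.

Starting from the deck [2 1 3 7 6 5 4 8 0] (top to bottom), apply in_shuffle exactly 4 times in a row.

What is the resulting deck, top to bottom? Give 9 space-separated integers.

After op 1 (in_shuffle): [6 2 5 1 4 3 8 7 0]
After op 2 (in_shuffle): [4 6 3 2 8 5 7 1 0]
After op 3 (in_shuffle): [8 4 5 6 7 3 1 2 0]
After op 4 (in_shuffle): [7 8 3 4 1 5 2 6 0]

Answer: 7 8 3 4 1 5 2 6 0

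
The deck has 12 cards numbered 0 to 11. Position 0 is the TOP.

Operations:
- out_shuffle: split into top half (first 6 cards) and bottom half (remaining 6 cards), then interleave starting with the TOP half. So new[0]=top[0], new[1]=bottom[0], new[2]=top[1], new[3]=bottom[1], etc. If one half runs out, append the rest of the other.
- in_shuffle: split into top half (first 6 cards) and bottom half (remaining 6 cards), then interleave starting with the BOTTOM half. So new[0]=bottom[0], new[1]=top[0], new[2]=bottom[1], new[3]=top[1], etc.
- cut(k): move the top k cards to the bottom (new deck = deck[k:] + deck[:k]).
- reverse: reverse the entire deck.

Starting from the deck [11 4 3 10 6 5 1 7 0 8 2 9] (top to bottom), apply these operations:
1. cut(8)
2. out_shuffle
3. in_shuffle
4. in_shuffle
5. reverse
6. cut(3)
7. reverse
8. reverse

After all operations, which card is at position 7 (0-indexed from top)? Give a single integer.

Answer: 9

Derivation:
After op 1 (cut(8)): [0 8 2 9 11 4 3 10 6 5 1 7]
After op 2 (out_shuffle): [0 3 8 10 2 6 9 5 11 1 4 7]
After op 3 (in_shuffle): [9 0 5 3 11 8 1 10 4 2 7 6]
After op 4 (in_shuffle): [1 9 10 0 4 5 2 3 7 11 6 8]
After op 5 (reverse): [8 6 11 7 3 2 5 4 0 10 9 1]
After op 6 (cut(3)): [7 3 2 5 4 0 10 9 1 8 6 11]
After op 7 (reverse): [11 6 8 1 9 10 0 4 5 2 3 7]
After op 8 (reverse): [7 3 2 5 4 0 10 9 1 8 6 11]
Position 7: card 9.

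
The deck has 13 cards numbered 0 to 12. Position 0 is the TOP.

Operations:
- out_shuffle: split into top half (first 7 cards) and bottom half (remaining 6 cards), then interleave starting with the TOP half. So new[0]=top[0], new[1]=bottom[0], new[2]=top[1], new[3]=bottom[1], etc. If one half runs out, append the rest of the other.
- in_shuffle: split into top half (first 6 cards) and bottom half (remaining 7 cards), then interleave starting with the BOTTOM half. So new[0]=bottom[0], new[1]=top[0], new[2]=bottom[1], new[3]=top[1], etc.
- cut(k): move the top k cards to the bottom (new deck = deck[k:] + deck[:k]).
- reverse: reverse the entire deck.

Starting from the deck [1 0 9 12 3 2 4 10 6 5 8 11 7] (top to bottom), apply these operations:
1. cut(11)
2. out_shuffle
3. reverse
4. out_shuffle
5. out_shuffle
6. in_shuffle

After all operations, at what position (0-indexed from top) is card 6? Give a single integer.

Answer: 2

Derivation:
After op 1 (cut(11)): [11 7 1 0 9 12 3 2 4 10 6 5 8]
After op 2 (out_shuffle): [11 2 7 4 1 10 0 6 9 5 12 8 3]
After op 3 (reverse): [3 8 12 5 9 6 0 10 1 4 7 2 11]
After op 4 (out_shuffle): [3 10 8 1 12 4 5 7 9 2 6 11 0]
After op 5 (out_shuffle): [3 7 10 9 8 2 1 6 12 11 4 0 5]
After op 6 (in_shuffle): [1 3 6 7 12 10 11 9 4 8 0 2 5]
Card 6 is at position 2.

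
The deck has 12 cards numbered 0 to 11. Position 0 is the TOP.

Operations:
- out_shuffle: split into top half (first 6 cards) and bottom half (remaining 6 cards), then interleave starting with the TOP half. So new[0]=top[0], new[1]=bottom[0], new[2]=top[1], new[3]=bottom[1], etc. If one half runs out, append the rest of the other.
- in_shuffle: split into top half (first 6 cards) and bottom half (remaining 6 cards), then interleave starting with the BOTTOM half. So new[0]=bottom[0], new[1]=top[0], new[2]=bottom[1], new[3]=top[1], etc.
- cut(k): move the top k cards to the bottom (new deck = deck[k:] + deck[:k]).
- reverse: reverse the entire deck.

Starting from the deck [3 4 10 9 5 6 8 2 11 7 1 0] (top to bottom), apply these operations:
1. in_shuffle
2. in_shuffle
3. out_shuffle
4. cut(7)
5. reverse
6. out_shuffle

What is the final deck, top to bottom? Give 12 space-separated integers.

After op 1 (in_shuffle): [8 3 2 4 11 10 7 9 1 5 0 6]
After op 2 (in_shuffle): [7 8 9 3 1 2 5 4 0 11 6 10]
After op 3 (out_shuffle): [7 5 8 4 9 0 3 11 1 6 2 10]
After op 4 (cut(7)): [11 1 6 2 10 7 5 8 4 9 0 3]
After op 5 (reverse): [3 0 9 4 8 5 7 10 2 6 1 11]
After op 6 (out_shuffle): [3 7 0 10 9 2 4 6 8 1 5 11]

Answer: 3 7 0 10 9 2 4 6 8 1 5 11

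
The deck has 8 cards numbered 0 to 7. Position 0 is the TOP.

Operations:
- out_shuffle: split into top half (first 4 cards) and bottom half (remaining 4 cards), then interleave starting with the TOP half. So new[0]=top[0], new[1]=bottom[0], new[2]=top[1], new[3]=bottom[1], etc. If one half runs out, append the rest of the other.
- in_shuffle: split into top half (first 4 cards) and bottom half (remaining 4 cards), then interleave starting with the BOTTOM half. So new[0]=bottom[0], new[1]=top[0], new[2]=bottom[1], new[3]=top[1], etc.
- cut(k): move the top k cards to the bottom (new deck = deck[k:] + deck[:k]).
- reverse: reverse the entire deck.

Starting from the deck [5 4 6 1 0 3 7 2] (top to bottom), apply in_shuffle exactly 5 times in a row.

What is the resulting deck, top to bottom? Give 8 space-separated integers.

Answer: 4 1 3 2 5 6 0 7

Derivation:
After op 1 (in_shuffle): [0 5 3 4 7 6 2 1]
After op 2 (in_shuffle): [7 0 6 5 2 3 1 4]
After op 3 (in_shuffle): [2 7 3 0 1 6 4 5]
After op 4 (in_shuffle): [1 2 6 7 4 3 5 0]
After op 5 (in_shuffle): [4 1 3 2 5 6 0 7]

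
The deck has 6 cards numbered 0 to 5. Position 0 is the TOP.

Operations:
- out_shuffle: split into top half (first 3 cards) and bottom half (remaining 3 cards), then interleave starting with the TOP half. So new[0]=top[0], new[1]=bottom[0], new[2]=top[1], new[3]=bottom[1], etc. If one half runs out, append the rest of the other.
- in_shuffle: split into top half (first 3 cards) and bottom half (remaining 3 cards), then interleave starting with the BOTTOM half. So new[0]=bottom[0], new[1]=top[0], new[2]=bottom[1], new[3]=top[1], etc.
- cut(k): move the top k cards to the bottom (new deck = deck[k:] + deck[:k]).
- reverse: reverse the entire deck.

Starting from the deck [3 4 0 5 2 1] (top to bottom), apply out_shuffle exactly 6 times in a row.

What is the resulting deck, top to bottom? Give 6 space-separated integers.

After op 1 (out_shuffle): [3 5 4 2 0 1]
After op 2 (out_shuffle): [3 2 5 0 4 1]
After op 3 (out_shuffle): [3 0 2 4 5 1]
After op 4 (out_shuffle): [3 4 0 5 2 1]
After op 5 (out_shuffle): [3 5 4 2 0 1]
After op 6 (out_shuffle): [3 2 5 0 4 1]

Answer: 3 2 5 0 4 1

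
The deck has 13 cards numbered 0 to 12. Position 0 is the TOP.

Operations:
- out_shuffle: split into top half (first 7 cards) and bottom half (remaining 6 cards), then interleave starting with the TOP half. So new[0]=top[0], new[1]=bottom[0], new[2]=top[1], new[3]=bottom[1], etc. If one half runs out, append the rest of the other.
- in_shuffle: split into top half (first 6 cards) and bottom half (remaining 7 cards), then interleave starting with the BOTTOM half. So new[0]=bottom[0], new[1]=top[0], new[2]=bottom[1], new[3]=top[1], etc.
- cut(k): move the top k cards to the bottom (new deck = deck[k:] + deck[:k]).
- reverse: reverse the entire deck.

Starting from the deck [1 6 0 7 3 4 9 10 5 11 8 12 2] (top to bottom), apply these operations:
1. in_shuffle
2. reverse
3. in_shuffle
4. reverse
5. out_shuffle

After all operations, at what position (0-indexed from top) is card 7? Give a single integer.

After op 1 (in_shuffle): [9 1 10 6 5 0 11 7 8 3 12 4 2]
After op 2 (reverse): [2 4 12 3 8 7 11 0 5 6 10 1 9]
After op 3 (in_shuffle): [11 2 0 4 5 12 6 3 10 8 1 7 9]
After op 4 (reverse): [9 7 1 8 10 3 6 12 5 4 0 2 11]
After op 5 (out_shuffle): [9 12 7 5 1 4 8 0 10 2 3 11 6]
Card 7 is at position 2.

Answer: 2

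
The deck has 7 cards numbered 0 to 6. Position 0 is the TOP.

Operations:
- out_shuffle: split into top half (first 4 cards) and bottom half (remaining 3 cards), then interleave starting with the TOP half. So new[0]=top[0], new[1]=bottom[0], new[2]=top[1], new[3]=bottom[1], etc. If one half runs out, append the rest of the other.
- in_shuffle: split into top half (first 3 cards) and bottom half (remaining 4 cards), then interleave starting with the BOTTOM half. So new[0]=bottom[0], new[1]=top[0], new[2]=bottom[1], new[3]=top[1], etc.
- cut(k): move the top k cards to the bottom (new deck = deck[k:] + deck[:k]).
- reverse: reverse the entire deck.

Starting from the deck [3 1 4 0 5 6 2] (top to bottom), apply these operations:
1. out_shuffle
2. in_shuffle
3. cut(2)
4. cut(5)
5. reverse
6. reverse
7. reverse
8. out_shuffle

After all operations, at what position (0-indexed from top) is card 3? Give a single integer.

Answer: 3

Derivation:
After op 1 (out_shuffle): [3 5 1 6 4 2 0]
After op 2 (in_shuffle): [6 3 4 5 2 1 0]
After op 3 (cut(2)): [4 5 2 1 0 6 3]
After op 4 (cut(5)): [6 3 4 5 2 1 0]
After op 5 (reverse): [0 1 2 5 4 3 6]
After op 6 (reverse): [6 3 4 5 2 1 0]
After op 7 (reverse): [0 1 2 5 4 3 6]
After op 8 (out_shuffle): [0 4 1 3 2 6 5]
Card 3 is at position 3.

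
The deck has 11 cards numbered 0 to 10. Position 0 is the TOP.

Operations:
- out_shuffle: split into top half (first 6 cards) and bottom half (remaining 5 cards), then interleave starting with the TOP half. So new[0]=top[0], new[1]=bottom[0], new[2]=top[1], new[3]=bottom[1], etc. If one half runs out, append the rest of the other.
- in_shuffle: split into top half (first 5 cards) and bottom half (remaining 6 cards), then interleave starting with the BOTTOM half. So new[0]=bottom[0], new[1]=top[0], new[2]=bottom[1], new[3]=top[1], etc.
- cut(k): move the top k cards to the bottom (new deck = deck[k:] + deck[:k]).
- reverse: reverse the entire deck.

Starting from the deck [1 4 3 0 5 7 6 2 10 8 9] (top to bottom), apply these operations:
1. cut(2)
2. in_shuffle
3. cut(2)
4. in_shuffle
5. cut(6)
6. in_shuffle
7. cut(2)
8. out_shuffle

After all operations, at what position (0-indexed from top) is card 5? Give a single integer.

Answer: 2

Derivation:
After op 1 (cut(2)): [3 0 5 7 6 2 10 8 9 1 4]
After op 2 (in_shuffle): [2 3 10 0 8 5 9 7 1 6 4]
After op 3 (cut(2)): [10 0 8 5 9 7 1 6 4 2 3]
After op 4 (in_shuffle): [7 10 1 0 6 8 4 5 2 9 3]
After op 5 (cut(6)): [4 5 2 9 3 7 10 1 0 6 8]
After op 6 (in_shuffle): [7 4 10 5 1 2 0 9 6 3 8]
After op 7 (cut(2)): [10 5 1 2 0 9 6 3 8 7 4]
After op 8 (out_shuffle): [10 6 5 3 1 8 2 7 0 4 9]
Card 5 is at position 2.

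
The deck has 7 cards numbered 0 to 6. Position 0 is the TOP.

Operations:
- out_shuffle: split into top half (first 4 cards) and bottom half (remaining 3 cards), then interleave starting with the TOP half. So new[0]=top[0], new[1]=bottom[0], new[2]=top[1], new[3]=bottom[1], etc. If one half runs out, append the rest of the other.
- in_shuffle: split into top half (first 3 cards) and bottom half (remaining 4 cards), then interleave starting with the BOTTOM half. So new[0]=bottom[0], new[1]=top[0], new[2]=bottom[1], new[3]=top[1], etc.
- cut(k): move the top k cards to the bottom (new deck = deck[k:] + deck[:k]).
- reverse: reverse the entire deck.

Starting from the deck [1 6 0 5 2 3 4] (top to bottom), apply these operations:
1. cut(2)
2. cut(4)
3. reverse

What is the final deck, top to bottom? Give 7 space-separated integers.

Answer: 3 2 5 0 6 1 4

Derivation:
After op 1 (cut(2)): [0 5 2 3 4 1 6]
After op 2 (cut(4)): [4 1 6 0 5 2 3]
After op 3 (reverse): [3 2 5 0 6 1 4]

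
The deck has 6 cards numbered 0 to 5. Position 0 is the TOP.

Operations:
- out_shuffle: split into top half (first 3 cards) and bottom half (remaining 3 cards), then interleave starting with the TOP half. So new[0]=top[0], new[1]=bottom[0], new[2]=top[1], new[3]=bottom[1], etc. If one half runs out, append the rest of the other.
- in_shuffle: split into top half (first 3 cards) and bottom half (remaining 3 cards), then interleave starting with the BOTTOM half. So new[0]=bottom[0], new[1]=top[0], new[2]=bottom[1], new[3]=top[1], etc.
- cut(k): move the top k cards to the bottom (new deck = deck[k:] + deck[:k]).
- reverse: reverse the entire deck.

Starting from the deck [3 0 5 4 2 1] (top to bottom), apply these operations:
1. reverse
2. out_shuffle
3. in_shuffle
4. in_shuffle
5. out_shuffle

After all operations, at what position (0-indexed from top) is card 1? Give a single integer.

Answer: 1

Derivation:
After op 1 (reverse): [1 2 4 5 0 3]
After op 2 (out_shuffle): [1 5 2 0 4 3]
After op 3 (in_shuffle): [0 1 4 5 3 2]
After op 4 (in_shuffle): [5 0 3 1 2 4]
After op 5 (out_shuffle): [5 1 0 2 3 4]
Card 1 is at position 1.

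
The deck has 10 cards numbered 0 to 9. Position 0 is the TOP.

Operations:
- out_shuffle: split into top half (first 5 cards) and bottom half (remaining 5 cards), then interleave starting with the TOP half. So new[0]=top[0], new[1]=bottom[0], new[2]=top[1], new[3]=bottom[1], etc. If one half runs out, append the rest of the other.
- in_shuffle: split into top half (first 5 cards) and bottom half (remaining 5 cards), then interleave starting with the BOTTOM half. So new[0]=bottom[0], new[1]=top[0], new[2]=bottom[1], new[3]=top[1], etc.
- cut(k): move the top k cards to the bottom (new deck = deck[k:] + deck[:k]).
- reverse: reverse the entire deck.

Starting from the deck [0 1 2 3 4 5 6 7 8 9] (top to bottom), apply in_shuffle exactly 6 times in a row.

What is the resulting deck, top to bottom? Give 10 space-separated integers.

Answer: 4 9 3 8 2 7 1 6 0 5

Derivation:
After op 1 (in_shuffle): [5 0 6 1 7 2 8 3 9 4]
After op 2 (in_shuffle): [2 5 8 0 3 6 9 1 4 7]
After op 3 (in_shuffle): [6 2 9 5 1 8 4 0 7 3]
After op 4 (in_shuffle): [8 6 4 2 0 9 7 5 3 1]
After op 5 (in_shuffle): [9 8 7 6 5 4 3 2 1 0]
After op 6 (in_shuffle): [4 9 3 8 2 7 1 6 0 5]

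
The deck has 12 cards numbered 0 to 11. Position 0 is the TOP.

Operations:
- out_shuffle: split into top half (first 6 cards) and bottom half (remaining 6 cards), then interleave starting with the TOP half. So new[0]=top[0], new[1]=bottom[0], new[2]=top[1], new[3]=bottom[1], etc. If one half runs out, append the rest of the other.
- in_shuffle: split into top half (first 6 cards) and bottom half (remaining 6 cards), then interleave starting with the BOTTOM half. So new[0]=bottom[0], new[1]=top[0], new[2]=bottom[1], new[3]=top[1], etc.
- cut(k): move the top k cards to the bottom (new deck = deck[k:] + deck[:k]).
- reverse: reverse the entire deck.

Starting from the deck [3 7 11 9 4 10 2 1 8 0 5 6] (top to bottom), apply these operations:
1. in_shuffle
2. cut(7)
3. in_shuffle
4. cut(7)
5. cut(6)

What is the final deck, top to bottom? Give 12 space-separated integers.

After op 1 (in_shuffle): [2 3 1 7 8 11 0 9 5 4 6 10]
After op 2 (cut(7)): [9 5 4 6 10 2 3 1 7 8 11 0]
After op 3 (in_shuffle): [3 9 1 5 7 4 8 6 11 10 0 2]
After op 4 (cut(7)): [6 11 10 0 2 3 9 1 5 7 4 8]
After op 5 (cut(6)): [9 1 5 7 4 8 6 11 10 0 2 3]

Answer: 9 1 5 7 4 8 6 11 10 0 2 3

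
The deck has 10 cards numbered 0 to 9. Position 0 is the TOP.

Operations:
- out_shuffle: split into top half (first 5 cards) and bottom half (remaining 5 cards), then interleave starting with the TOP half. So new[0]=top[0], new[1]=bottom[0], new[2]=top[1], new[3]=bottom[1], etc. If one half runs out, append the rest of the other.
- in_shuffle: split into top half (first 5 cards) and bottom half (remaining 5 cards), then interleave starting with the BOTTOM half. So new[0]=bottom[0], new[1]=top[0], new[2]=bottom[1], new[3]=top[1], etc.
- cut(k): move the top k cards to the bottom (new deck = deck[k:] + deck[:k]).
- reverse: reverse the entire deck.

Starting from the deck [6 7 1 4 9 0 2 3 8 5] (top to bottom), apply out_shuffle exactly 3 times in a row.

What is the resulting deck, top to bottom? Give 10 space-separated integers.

Answer: 6 8 3 2 0 9 4 1 7 5

Derivation:
After op 1 (out_shuffle): [6 0 7 2 1 3 4 8 9 5]
After op 2 (out_shuffle): [6 3 0 4 7 8 2 9 1 5]
After op 3 (out_shuffle): [6 8 3 2 0 9 4 1 7 5]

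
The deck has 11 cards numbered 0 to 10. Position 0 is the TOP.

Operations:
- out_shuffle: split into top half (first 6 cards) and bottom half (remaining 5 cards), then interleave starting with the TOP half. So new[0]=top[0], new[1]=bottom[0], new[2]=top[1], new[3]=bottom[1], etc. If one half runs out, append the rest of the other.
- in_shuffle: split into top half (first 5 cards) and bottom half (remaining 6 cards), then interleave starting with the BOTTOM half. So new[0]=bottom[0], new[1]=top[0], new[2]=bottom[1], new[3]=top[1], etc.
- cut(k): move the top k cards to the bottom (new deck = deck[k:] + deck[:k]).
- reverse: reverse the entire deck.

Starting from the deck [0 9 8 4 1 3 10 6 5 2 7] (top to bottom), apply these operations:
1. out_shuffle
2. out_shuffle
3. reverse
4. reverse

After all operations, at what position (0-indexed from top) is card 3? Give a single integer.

After op 1 (out_shuffle): [0 10 9 6 8 5 4 2 1 7 3]
After op 2 (out_shuffle): [0 4 10 2 9 1 6 7 8 3 5]
After op 3 (reverse): [5 3 8 7 6 1 9 2 10 4 0]
After op 4 (reverse): [0 4 10 2 9 1 6 7 8 3 5]
Card 3 is at position 9.

Answer: 9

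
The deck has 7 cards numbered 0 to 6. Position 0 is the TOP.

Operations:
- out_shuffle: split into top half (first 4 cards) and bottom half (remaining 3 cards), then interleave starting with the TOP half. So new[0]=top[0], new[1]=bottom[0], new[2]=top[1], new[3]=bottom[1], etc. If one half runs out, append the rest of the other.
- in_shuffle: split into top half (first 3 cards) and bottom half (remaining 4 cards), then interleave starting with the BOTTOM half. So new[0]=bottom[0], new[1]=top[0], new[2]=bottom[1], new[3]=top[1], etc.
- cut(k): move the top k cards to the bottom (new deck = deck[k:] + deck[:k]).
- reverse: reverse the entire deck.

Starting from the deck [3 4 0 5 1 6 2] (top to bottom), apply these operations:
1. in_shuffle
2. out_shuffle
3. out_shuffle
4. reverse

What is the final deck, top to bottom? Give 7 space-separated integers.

Answer: 0 4 3 2 6 1 5

Derivation:
After op 1 (in_shuffle): [5 3 1 4 6 0 2]
After op 2 (out_shuffle): [5 6 3 0 1 2 4]
After op 3 (out_shuffle): [5 1 6 2 3 4 0]
After op 4 (reverse): [0 4 3 2 6 1 5]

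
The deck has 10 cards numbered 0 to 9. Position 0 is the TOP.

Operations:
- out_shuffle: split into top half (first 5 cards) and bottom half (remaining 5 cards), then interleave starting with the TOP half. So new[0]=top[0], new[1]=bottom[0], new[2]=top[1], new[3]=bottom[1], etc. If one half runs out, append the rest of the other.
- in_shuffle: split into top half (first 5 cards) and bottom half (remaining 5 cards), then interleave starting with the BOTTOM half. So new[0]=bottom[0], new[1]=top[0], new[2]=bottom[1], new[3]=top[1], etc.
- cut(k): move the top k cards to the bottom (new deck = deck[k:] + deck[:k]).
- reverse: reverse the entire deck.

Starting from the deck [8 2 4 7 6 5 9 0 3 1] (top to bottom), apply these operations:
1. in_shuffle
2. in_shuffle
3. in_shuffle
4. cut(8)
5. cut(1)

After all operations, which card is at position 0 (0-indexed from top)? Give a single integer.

Answer: 7

Derivation:
After op 1 (in_shuffle): [5 8 9 2 0 4 3 7 1 6]
After op 2 (in_shuffle): [4 5 3 8 7 9 1 2 6 0]
After op 3 (in_shuffle): [9 4 1 5 2 3 6 8 0 7]
After op 4 (cut(8)): [0 7 9 4 1 5 2 3 6 8]
After op 5 (cut(1)): [7 9 4 1 5 2 3 6 8 0]
Position 0: card 7.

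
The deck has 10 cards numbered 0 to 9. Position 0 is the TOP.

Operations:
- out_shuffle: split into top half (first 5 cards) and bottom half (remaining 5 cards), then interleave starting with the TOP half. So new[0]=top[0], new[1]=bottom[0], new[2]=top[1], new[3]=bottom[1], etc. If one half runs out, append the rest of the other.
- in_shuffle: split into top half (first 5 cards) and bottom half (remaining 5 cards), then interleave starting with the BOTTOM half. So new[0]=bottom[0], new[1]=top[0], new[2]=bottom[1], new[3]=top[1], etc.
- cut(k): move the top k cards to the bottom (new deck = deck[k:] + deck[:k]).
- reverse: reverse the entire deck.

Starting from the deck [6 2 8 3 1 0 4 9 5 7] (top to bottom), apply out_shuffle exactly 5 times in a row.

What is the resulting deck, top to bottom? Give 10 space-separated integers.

After op 1 (out_shuffle): [6 0 2 4 8 9 3 5 1 7]
After op 2 (out_shuffle): [6 9 0 3 2 5 4 1 8 7]
After op 3 (out_shuffle): [6 5 9 4 0 1 3 8 2 7]
After op 4 (out_shuffle): [6 1 5 3 9 8 4 2 0 7]
After op 5 (out_shuffle): [6 8 1 4 5 2 3 0 9 7]

Answer: 6 8 1 4 5 2 3 0 9 7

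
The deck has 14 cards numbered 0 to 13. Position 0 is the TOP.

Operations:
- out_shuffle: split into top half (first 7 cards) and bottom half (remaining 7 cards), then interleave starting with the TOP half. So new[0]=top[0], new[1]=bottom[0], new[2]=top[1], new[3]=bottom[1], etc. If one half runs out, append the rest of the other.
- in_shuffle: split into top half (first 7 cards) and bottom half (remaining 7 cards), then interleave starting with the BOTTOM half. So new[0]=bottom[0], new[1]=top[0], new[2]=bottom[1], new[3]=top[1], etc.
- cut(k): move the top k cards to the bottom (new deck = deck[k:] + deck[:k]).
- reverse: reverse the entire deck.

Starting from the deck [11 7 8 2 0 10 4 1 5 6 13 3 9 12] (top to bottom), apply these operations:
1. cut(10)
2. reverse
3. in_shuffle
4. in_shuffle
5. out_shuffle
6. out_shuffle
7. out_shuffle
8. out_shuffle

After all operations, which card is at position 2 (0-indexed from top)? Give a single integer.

After op 1 (cut(10)): [13 3 9 12 11 7 8 2 0 10 4 1 5 6]
After op 2 (reverse): [6 5 1 4 10 0 2 8 7 11 12 9 3 13]
After op 3 (in_shuffle): [8 6 7 5 11 1 12 4 9 10 3 0 13 2]
After op 4 (in_shuffle): [4 8 9 6 10 7 3 5 0 11 13 1 2 12]
After op 5 (out_shuffle): [4 5 8 0 9 11 6 13 10 1 7 2 3 12]
After op 6 (out_shuffle): [4 13 5 10 8 1 0 7 9 2 11 3 6 12]
After op 7 (out_shuffle): [4 7 13 9 5 2 10 11 8 3 1 6 0 12]
After op 8 (out_shuffle): [4 11 7 8 13 3 9 1 5 6 2 0 10 12]
Position 2: card 7.

Answer: 7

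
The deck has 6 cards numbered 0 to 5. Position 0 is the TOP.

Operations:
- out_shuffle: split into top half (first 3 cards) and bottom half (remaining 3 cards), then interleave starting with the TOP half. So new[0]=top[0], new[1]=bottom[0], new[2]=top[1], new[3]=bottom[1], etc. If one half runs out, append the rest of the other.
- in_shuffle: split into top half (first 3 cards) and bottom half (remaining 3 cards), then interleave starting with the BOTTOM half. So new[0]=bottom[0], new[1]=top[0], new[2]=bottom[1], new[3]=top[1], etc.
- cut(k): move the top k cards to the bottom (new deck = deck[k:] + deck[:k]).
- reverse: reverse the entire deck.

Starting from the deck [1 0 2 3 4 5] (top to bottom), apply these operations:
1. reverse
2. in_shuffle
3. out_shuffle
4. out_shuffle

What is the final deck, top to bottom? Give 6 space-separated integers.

Answer: 2 1 4 0 5 3

Derivation:
After op 1 (reverse): [5 4 3 2 0 1]
After op 2 (in_shuffle): [2 5 0 4 1 3]
After op 3 (out_shuffle): [2 4 5 1 0 3]
After op 4 (out_shuffle): [2 1 4 0 5 3]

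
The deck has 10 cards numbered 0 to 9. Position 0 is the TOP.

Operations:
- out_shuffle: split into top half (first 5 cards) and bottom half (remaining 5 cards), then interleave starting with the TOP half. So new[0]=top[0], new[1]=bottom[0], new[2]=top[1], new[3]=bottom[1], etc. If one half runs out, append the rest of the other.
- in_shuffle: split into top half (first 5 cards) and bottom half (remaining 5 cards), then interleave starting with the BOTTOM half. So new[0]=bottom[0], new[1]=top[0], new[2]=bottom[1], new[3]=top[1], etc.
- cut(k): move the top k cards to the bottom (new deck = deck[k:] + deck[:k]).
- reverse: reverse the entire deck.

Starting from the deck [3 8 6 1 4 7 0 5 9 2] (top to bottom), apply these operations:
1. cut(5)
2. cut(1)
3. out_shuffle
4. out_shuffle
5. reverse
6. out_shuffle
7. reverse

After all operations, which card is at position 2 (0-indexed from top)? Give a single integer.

Answer: 1

Derivation:
After op 1 (cut(5)): [7 0 5 9 2 3 8 6 1 4]
After op 2 (cut(1)): [0 5 9 2 3 8 6 1 4 7]
After op 3 (out_shuffle): [0 8 5 6 9 1 2 4 3 7]
After op 4 (out_shuffle): [0 1 8 2 5 4 6 3 9 7]
After op 5 (reverse): [7 9 3 6 4 5 2 8 1 0]
After op 6 (out_shuffle): [7 5 9 2 3 8 6 1 4 0]
After op 7 (reverse): [0 4 1 6 8 3 2 9 5 7]
Position 2: card 1.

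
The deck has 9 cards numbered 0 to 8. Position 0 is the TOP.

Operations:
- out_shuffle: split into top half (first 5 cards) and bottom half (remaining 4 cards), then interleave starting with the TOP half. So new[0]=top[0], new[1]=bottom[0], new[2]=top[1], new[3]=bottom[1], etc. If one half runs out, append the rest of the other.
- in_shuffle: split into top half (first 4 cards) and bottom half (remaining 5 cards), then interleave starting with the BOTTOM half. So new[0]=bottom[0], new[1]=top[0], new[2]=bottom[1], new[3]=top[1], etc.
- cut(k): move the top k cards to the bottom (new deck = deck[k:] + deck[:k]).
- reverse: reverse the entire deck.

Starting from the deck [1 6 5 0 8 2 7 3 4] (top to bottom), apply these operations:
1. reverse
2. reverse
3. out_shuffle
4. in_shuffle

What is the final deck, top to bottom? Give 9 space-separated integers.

After op 1 (reverse): [4 3 7 2 8 0 5 6 1]
After op 2 (reverse): [1 6 5 0 8 2 7 3 4]
After op 3 (out_shuffle): [1 2 6 7 5 3 0 4 8]
After op 4 (in_shuffle): [5 1 3 2 0 6 4 7 8]

Answer: 5 1 3 2 0 6 4 7 8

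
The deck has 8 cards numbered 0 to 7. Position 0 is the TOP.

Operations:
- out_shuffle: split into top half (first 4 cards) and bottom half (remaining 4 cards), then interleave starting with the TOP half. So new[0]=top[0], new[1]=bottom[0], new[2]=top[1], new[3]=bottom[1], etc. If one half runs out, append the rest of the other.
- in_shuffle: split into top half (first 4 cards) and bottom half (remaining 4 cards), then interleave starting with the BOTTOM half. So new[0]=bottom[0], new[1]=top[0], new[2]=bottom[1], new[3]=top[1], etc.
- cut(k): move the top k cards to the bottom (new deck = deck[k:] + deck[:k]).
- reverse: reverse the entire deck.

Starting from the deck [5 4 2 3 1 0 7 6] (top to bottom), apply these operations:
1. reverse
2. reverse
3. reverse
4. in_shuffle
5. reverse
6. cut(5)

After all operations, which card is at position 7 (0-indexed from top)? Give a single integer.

Answer: 7

Derivation:
After op 1 (reverse): [6 7 0 1 3 2 4 5]
After op 2 (reverse): [5 4 2 3 1 0 7 6]
After op 3 (reverse): [6 7 0 1 3 2 4 5]
After op 4 (in_shuffle): [3 6 2 7 4 0 5 1]
After op 5 (reverse): [1 5 0 4 7 2 6 3]
After op 6 (cut(5)): [2 6 3 1 5 0 4 7]
Position 7: card 7.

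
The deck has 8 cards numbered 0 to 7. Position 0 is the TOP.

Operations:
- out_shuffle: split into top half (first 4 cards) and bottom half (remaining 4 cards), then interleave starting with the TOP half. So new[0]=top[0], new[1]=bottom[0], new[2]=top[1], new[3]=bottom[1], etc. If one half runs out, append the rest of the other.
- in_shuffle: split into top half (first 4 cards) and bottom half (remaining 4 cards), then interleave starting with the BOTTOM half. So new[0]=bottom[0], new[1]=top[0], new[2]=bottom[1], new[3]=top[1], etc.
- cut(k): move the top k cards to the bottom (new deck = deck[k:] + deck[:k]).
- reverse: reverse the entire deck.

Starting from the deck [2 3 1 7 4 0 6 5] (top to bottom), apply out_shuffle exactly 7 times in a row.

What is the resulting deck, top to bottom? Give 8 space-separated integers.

After op 1 (out_shuffle): [2 4 3 0 1 6 7 5]
After op 2 (out_shuffle): [2 1 4 6 3 7 0 5]
After op 3 (out_shuffle): [2 3 1 7 4 0 6 5]
After op 4 (out_shuffle): [2 4 3 0 1 6 7 5]
After op 5 (out_shuffle): [2 1 4 6 3 7 0 5]
After op 6 (out_shuffle): [2 3 1 7 4 0 6 5]
After op 7 (out_shuffle): [2 4 3 0 1 6 7 5]

Answer: 2 4 3 0 1 6 7 5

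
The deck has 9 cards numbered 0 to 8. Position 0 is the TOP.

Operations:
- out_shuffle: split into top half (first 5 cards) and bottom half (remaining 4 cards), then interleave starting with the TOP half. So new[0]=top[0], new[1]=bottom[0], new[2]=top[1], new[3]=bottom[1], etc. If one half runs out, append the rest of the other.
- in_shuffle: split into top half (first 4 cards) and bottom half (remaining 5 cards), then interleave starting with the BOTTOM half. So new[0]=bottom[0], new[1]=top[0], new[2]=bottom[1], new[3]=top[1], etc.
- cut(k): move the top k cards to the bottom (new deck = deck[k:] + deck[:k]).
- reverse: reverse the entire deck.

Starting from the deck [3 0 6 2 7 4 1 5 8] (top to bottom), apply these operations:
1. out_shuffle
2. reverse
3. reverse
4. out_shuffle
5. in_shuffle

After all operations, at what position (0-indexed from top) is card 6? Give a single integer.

After op 1 (out_shuffle): [3 4 0 1 6 5 2 8 7]
After op 2 (reverse): [7 8 2 5 6 1 0 4 3]
After op 3 (reverse): [3 4 0 1 6 5 2 8 7]
After op 4 (out_shuffle): [3 5 4 2 0 8 1 7 6]
After op 5 (in_shuffle): [0 3 8 5 1 4 7 2 6]
Card 6 is at position 8.

Answer: 8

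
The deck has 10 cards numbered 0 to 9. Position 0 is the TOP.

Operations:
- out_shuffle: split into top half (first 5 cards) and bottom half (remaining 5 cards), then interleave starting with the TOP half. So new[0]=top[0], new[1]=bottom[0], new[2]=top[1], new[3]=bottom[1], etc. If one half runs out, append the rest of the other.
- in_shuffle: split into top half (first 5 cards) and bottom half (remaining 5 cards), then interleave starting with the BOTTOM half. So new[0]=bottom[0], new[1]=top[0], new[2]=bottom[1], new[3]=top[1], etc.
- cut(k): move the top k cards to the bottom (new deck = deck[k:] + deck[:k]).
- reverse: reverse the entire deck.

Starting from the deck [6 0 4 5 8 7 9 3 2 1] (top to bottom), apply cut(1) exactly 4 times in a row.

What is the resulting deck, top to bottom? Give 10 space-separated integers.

After op 1 (cut(1)): [0 4 5 8 7 9 3 2 1 6]
After op 2 (cut(1)): [4 5 8 7 9 3 2 1 6 0]
After op 3 (cut(1)): [5 8 7 9 3 2 1 6 0 4]
After op 4 (cut(1)): [8 7 9 3 2 1 6 0 4 5]

Answer: 8 7 9 3 2 1 6 0 4 5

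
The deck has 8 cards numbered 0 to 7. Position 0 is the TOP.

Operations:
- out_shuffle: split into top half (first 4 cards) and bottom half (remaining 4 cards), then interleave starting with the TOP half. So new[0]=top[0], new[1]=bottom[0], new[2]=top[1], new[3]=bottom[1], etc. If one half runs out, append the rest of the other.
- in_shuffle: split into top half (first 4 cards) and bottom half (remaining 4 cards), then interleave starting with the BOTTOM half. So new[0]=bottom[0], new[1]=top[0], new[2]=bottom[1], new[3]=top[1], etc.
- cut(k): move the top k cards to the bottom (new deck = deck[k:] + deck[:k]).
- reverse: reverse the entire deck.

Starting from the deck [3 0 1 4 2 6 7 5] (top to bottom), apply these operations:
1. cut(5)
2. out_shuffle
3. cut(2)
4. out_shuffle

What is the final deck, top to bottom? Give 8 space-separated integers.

Answer: 7 3 1 2 5 6 4 0

Derivation:
After op 1 (cut(5)): [6 7 5 3 0 1 4 2]
After op 2 (out_shuffle): [6 0 7 1 5 4 3 2]
After op 3 (cut(2)): [7 1 5 4 3 2 6 0]
After op 4 (out_shuffle): [7 3 1 2 5 6 4 0]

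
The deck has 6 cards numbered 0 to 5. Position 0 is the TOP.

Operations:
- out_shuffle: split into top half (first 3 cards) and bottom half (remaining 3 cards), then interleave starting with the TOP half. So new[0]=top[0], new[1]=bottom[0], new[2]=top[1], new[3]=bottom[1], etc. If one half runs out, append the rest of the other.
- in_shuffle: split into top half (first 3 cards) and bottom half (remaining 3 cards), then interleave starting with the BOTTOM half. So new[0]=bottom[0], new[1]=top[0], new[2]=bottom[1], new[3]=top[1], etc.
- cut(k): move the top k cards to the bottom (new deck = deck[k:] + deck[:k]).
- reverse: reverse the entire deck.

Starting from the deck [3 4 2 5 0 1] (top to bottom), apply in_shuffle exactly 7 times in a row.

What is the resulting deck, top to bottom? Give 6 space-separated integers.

After op 1 (in_shuffle): [5 3 0 4 1 2]
After op 2 (in_shuffle): [4 5 1 3 2 0]
After op 3 (in_shuffle): [3 4 2 5 0 1]
After op 4 (in_shuffle): [5 3 0 4 1 2]
After op 5 (in_shuffle): [4 5 1 3 2 0]
After op 6 (in_shuffle): [3 4 2 5 0 1]
After op 7 (in_shuffle): [5 3 0 4 1 2]

Answer: 5 3 0 4 1 2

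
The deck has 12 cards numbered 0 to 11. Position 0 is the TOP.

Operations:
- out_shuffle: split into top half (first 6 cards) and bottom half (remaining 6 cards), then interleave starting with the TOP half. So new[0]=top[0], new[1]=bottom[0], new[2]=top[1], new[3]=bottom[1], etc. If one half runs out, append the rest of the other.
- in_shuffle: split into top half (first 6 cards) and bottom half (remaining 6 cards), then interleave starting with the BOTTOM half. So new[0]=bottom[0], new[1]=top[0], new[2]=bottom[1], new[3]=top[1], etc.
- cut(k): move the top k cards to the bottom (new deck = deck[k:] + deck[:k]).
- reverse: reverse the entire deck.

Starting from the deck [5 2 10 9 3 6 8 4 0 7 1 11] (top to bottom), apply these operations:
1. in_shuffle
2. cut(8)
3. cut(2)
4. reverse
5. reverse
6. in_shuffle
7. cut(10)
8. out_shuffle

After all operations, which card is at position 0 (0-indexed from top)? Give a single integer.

Answer: 3

Derivation:
After op 1 (in_shuffle): [8 5 4 2 0 10 7 9 1 3 11 6]
After op 2 (cut(8)): [1 3 11 6 8 5 4 2 0 10 7 9]
After op 3 (cut(2)): [11 6 8 5 4 2 0 10 7 9 1 3]
After op 4 (reverse): [3 1 9 7 10 0 2 4 5 8 6 11]
After op 5 (reverse): [11 6 8 5 4 2 0 10 7 9 1 3]
After op 6 (in_shuffle): [0 11 10 6 7 8 9 5 1 4 3 2]
After op 7 (cut(10)): [3 2 0 11 10 6 7 8 9 5 1 4]
After op 8 (out_shuffle): [3 7 2 8 0 9 11 5 10 1 6 4]
Position 0: card 3.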